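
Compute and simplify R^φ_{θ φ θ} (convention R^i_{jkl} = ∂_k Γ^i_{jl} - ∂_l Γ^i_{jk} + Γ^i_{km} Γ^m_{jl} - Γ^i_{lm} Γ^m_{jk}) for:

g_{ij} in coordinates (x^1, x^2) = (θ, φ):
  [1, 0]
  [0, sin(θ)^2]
Non-zero Christoffel symbols (Γ^k_{ij} = Γ^k_{ji}):
Γ^θ_{φ φ} = -sin(2*θ)/2
Γ^φ_{θ φ} = 1/tan(θ)
R^φ_{θ φ θ} = ∂_φ Γ^φ_{θ θ} - ∂_θ Γ^φ_{θ φ} + Γ^φ_{φ m} Γ^m_{θ θ} - Γ^φ_{θ m} Γ^m_{θ φ}
  = (0) - (-1/sin(θ)^2) + (0) - (1/tan(θ)^2) = 1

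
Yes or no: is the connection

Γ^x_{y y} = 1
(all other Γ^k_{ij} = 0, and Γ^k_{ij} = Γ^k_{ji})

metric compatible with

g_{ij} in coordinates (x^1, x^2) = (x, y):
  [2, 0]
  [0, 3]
Using ∇_k g_{ij} = ∂_k g_{ij} - Γ^m_{ki} g_{mj} - Γ^m_{kj} g_{im}:
∇_y g_{xy} = (0) - (0) - (2) = -2 ≠ 0
So the connection is not metric compatible (it is not the Levi-Civita connection).
No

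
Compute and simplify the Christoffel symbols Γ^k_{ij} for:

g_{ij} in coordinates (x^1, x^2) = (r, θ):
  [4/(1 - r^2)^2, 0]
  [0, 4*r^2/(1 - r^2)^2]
Using Γ^k_{ij} = (1/2) g^{km} (∂_i g_{mj} + ∂_j g_{mi} - ∂_m g_{ij}); the metric is diagonal, so only the m = k term contributes.
Non-zero symbols (using the symmetry Γ^k_{ij} = Γ^k_{ji}):
Γ^r_{r r} = (1/2) g^{rr} (∂_r g_{rr} + ∂_r g_{rr} - ∂_r g_{rr}) = (1/2)((1 - r^2)^2/4)((16*r/(1 - r^2)^3) + (16*r/(1 - r^2)^3) - (16*r/(1 - r^2)^3)) = 2*r/(1 - r^2)
Γ^r_{θ θ} = (1/2) g^{rr} (∂_θ g_{rθ} + ∂_θ g_{rθ} - ∂_r g_{θθ}) = (1/2)((1 - r^2)^2/4)((0) + (0) - (-8*(r^3 + r)/(r^2 - 1)^3)) = (r^3 + r)/(r^2 - 1)
Γ^θ_{r θ} = (1/2) g^{θθ} (∂_r g_{θθ} + ∂_θ g_{θr} - ∂_θ g_{rθ}) = (1/2)((1 - r^2)^2/(4*r^2))((-8*(r^3 + r)/(r^2 - 1)^3) + (0) - (0)) = (-r^2 - 1)/(r^3 - r)
All other Christoffel symbols are zero.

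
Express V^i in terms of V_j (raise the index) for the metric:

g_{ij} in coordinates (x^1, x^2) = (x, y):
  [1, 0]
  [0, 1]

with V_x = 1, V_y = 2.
Inverse metric (diagonal): g^{xx} = 1, g^{yy} = 1
V^i = g^{ij} V_j:
V^x = (1)(1) + (0)(2) = 1
V^y = (0)(1) + (1)(2) = 2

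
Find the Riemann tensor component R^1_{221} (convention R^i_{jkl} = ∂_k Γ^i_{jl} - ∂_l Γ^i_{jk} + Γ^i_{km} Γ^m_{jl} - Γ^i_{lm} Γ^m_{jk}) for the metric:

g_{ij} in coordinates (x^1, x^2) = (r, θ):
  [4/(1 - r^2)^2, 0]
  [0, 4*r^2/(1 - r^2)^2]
Non-zero Christoffel symbols (Γ^k_{ij} = Γ^k_{ji}):
Γ^r_{r r} = 2*r/(1 - r^2)
Γ^r_{θ θ} = (r^3 + r)/(r^2 - 1)
Γ^θ_{r θ} = (-r^2 - 1)/(r^3 - r)
R^r_{θ θ r} = ∂_θ Γ^r_{θ r} - ∂_r Γ^r_{θ θ} + Γ^r_{θ m} Γ^m_{θ r} - Γ^r_{r m} Γ^m_{θ θ}
  = (0) - ((r^4 - 4*r^2 - 1)/(r^2 - 1)^2) + (-(r^2 + 1)^2/(r^2 - 1)^2) - (-2*r^2*(r^2 + 1)/(r^2 - 1)^2) = 4*r^2/(r^2 - 1)^2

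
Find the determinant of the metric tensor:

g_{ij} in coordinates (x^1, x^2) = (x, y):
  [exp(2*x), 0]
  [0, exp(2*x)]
For a 2×2 metric: det(g) = g_{11}·g_{22} - g_{12}·g_{21}
= (exp(2*x))·(exp(2*x)) - (0)·(0)
= exp(4*x) - 0
det(g) = exp(4*x)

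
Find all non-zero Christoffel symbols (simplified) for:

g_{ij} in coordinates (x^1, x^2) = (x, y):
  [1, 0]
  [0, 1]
Using Γ^k_{ij} = (1/2) g^{km} (∂_i g_{mj} + ∂_j g_{mi} - ∂_m g_{ij}); the metric is diagonal, so only the m = k term contributes.
Every metric component is constant, so all ∂_m g_{ij} = 0 and every Christoffel symbol vanishes.
All Christoffel symbols are zero.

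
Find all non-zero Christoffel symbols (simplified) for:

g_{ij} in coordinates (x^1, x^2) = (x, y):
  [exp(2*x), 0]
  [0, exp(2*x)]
Using Γ^k_{ij} = (1/2) g^{km} (∂_i g_{mj} + ∂_j g_{mi} - ∂_m g_{ij}); the metric is diagonal, so only the m = k term contributes.
Non-zero symbols (using the symmetry Γ^k_{ij} = Γ^k_{ji}):
Γ^x_{x x} = (1/2) g^{xx} (∂_x g_{xx} + ∂_x g_{xx} - ∂_x g_{xx}) = (1/2)(exp(-2*x))((2*exp(2*x)) + (2*exp(2*x)) - (2*exp(2*x))) = 1
Γ^x_{y y} = (1/2) g^{xx} (∂_y g_{xy} + ∂_y g_{xy} - ∂_x g_{yy}) = (1/2)(exp(-2*x))((0) + (0) - (2*exp(2*x))) = -1
Γ^y_{x y} = (1/2) g^{yy} (∂_x g_{yy} + ∂_y g_{yx} - ∂_y g_{xy}) = (1/2)(exp(-2*x))((2*exp(2*x)) + (0) - (0)) = 1
All other Christoffel symbols are zero.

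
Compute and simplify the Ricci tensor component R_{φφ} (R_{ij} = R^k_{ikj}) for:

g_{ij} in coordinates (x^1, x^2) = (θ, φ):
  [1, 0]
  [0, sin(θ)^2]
Non-zero Christoffel symbols (Γ^k_{ij} = Γ^k_{ji}):
Γ^θ_{φ φ} = -sin(2*θ)/2
Γ^φ_{θ φ} = 1/tan(θ)
R^θ_{φ θ φ} = ∂_θ Γ^θ_{φ φ} - ∂_φ Γ^θ_{φ θ} + Γ^θ_{θ m} Γ^m_{φ φ} - Γ^θ_{φ m} Γ^m_{φ θ}
  = (-cos(2*θ)) - (0) + (0) - (-cos(θ)^2) = sin(θ)^2
R^φ_{φ φ φ} = 0 (a repeated index in an antisymmetric pair)
R_{φφ} = R^θ_{φ θ φ} + R^φ_{φ φ φ} = (sin(θ)^2) + (0) = sin(θ)^2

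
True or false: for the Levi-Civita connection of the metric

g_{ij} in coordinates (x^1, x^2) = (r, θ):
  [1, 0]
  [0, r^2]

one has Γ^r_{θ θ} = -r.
Γ^r_{θ θ} = (1/2) g^{rr} (∂_θ g_{rθ} + ∂_θ g_{rθ} - ∂_r g_{θθ}) = (1/2)(1)((0) + (0) - (2*r)) = -r
This equals the proposed value -r.
True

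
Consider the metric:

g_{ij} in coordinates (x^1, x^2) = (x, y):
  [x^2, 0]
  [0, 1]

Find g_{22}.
With x^1 = x, x^2 = y, g_{22} = g_{yy} is the row-2, column-2 entry of the matrix.
g_{22} = 1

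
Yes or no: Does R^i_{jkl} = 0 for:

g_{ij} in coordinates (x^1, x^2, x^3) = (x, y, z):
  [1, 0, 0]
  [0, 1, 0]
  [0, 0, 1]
All metric components are constant, so every Christoffel symbol vanishes and R^i_{jkl} = 0.
Yes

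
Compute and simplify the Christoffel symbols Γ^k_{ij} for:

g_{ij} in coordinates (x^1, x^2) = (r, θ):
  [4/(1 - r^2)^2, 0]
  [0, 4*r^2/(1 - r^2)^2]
Using Γ^k_{ij} = (1/2) g^{km} (∂_i g_{mj} + ∂_j g_{mi} - ∂_m g_{ij}); the metric is diagonal, so only the m = k term contributes.
Non-zero symbols (using the symmetry Γ^k_{ij} = Γ^k_{ji}):
Γ^r_{r r} = (1/2) g^{rr} (∂_r g_{rr} + ∂_r g_{rr} - ∂_r g_{rr}) = (1/2)((1 - r^2)^2/4)((16*r/(1 - r^2)^3) + (16*r/(1 - r^2)^3) - (16*r/(1 - r^2)^3)) = 2*r/(1 - r^2)
Γ^r_{θ θ} = (1/2) g^{rr} (∂_θ g_{rθ} + ∂_θ g_{rθ} - ∂_r g_{θθ}) = (1/2)((1 - r^2)^2/4)((0) + (0) - (-8*(r^3 + r)/(r^2 - 1)^3)) = (r^3 + r)/(r^2 - 1)
Γ^θ_{r θ} = (1/2) g^{θθ} (∂_r g_{θθ} + ∂_θ g_{θr} - ∂_θ g_{rθ}) = (1/2)((1 - r^2)^2/(4*r^2))((-8*(r^3 + r)/(r^2 - 1)^3) + (0) - (0)) = (-r^2 - 1)/(r^3 - r)
All other Christoffel symbols are zero.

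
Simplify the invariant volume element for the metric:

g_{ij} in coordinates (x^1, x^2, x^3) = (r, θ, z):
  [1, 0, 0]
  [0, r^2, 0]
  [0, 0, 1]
det(g) = r^2
√|det(g)| = r
Volume element: dV = r dr dθ dz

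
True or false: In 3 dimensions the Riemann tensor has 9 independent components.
n^2(n^2-1)/12 = 9·8/12 = 6 independent components for n = 3.
False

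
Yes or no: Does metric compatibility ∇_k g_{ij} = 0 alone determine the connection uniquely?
One also needs vanishing torsion; metric compatibility plus torsion-freeness singles out the Levi-Civita connection.
No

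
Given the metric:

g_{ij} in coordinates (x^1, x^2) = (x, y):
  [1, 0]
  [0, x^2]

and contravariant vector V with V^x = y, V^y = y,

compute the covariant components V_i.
V_i = g_{ij} V^j:
V_x = (1)(y) + (0)(y) = y
V_y = (0)(y) + (x^2)(y) = x^2*y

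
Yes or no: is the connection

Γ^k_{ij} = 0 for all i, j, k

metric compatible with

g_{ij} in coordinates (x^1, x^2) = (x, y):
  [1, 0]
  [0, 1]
Using ∇_k g_{ij} = ∂_k g_{ij} - Γ^m_{ki} g_{mj} - Γ^m_{kj} g_{im}:
e.g. ∇_x g_{xy} = (0) - (0) - (0) = 0
Every component ∇_k g_{ij} vanishes: the connection is metric compatible.
Yes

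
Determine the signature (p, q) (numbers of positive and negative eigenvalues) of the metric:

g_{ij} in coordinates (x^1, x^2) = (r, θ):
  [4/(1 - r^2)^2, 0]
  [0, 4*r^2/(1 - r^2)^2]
The metric is diagonal, so its eigenvalues are the diagonal entries: 4/(1 - r^2)^2, 4*r^2/(1 - r^2)^2 (at a generic point, where coordinate-dependent entries are positive).
2 positive, 0 negative.
(2, 0) - Riemannian (positive definite)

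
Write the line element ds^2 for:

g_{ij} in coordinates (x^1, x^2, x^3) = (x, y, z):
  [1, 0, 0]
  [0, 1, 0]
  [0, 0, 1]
ds^2 = g_{ij} dx^i dx^j; only the non-zero components contribute.
ds^2 = dx^2 + dy^2 + dz^2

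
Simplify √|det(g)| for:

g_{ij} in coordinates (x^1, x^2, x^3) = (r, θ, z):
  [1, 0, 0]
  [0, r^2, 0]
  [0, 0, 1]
det(g) = r^2
√|det(g)| = r
Volume element: dV = r dr dθ dz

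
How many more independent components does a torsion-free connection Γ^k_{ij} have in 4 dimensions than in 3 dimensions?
Independent components in n dimensions: n × n(n+1)/2 = n^2(n+1)/2.
4D: 4 × 10 = 40
3D: 3 × 6 = 18
Difference = 40 - 18 = 22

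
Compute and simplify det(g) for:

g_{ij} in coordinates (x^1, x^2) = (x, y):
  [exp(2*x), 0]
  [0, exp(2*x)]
For a 2×2 metric: det(g) = g_{11}·g_{22} - g_{12}·g_{21}
= (exp(2*x))·(exp(2*x)) - (0)·(0)
= exp(4*x) - 0
det(g) = exp(4*x)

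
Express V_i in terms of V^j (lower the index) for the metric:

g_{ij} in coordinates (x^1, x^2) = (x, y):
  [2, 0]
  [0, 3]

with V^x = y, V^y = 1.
V_i = g_{ij} V^j:
V_x = (2)(y) + (0)(1) = 2*y
V_y = (0)(y) + (3)(1) = 3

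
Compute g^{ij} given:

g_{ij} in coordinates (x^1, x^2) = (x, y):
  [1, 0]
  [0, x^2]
The metric is diagonal, so g^{ij} is diagonal with entries 1/g_{ii}: diag(1, 1/(x^2)).
g^{ij}:
  [1, 0]
  [0, 1/x^2]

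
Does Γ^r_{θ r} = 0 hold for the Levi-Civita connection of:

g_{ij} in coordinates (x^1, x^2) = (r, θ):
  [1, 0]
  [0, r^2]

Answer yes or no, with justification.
Γ^r_{θ r} = (1/2) g^{rr} (∂_θ g_{rr} + ∂_r g_{rθ} - ∂_r g_{θr}) = (1/2)(1)((0) + (0) - (0)) = 0
This equals the proposed value 0.
Yes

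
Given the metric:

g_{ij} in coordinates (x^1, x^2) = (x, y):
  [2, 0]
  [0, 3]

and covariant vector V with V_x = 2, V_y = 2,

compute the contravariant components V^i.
Inverse metric (diagonal): g^{xx} = 1/2, g^{yy} = 1/3
V^i = g^{ij} V_j:
V^x = (1/2)(2) + (0)(2) = 1
V^y = (0)(2) + (1/3)(2) = 2/3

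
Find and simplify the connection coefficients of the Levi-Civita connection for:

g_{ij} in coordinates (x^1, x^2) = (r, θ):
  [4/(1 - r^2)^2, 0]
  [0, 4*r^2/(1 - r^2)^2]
Using Γ^k_{ij} = (1/2) g^{km} (∂_i g_{mj} + ∂_j g_{mi} - ∂_m g_{ij}); the metric is diagonal, so only the m = k term contributes.
Non-zero symbols (using the symmetry Γ^k_{ij} = Γ^k_{ji}):
Γ^r_{r r} = (1/2) g^{rr} (∂_r g_{rr} + ∂_r g_{rr} - ∂_r g_{rr}) = (1/2)((1 - r^2)^2/4)((16*r/(1 - r^2)^3) + (16*r/(1 - r^2)^3) - (16*r/(1 - r^2)^3)) = 2*r/(1 - r^2)
Γ^r_{θ θ} = (1/2) g^{rr} (∂_θ g_{rθ} + ∂_θ g_{rθ} - ∂_r g_{θθ}) = (1/2)((1 - r^2)^2/4)((0) + (0) - (-8*(r^3 + r)/(r^2 - 1)^3)) = (r^3 + r)/(r^2 - 1)
Γ^θ_{r θ} = (1/2) g^{θθ} (∂_r g_{θθ} + ∂_θ g_{θr} - ∂_θ g_{rθ}) = (1/2)((1 - r^2)^2/(4*r^2))((-8*(r^3 + r)/(r^2 - 1)^3) + (0) - (0)) = (-r^2 - 1)/(r^3 - r)
All other Christoffel symbols are zero.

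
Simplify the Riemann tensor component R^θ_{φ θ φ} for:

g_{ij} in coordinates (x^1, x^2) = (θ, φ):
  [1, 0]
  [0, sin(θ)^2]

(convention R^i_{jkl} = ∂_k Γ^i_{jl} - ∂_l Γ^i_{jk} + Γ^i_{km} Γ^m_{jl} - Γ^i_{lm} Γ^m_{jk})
Non-zero Christoffel symbols (Γ^k_{ij} = Γ^k_{ji}):
Γ^θ_{φ φ} = -sin(2*θ)/2
Γ^φ_{θ φ} = 1/tan(θ)
R^θ_{φ θ φ} = ∂_θ Γ^θ_{φ φ} - ∂_φ Γ^θ_{φ θ} + Γ^θ_{θ m} Γ^m_{φ φ} - Γ^θ_{φ m} Γ^m_{φ θ}
  = (-cos(2*θ)) - (0) + (0) - (-cos(θ)^2) = sin(θ)^2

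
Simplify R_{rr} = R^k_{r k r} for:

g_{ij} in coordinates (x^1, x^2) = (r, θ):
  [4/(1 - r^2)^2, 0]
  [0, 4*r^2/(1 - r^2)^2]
Non-zero Christoffel symbols (Γ^k_{ij} = Γ^k_{ji}):
Γ^r_{r r} = 2*r/(1 - r^2)
Γ^r_{θ θ} = (r^3 + r)/(r^2 - 1)
Γ^θ_{r θ} = (-r^2 - 1)/(r^3 - r)
R^r_{r r r} = 0 (a repeated index in an antisymmetric pair)
R^θ_{r θ r} = ∂_θ Γ^θ_{r r} - ∂_r Γ^θ_{r θ} + Γ^θ_{θ m} Γ^m_{r r} - Γ^θ_{r m} Γ^m_{r θ}
  = (0) - ((r^4 + 4*r^2 - 1)/(r^3 - r)^2) + (2*(r^2 + 1)/(r^2 - 1)^2) - ((r^2 + 1)^2/(r^3 - r)^2) = -4/(r^2 - 1)^2
R_{rr} = R^r_{r r r} + R^θ_{r θ r} = (0) + (-4/(r^2 - 1)^2) = -4/(r^2 - 1)^2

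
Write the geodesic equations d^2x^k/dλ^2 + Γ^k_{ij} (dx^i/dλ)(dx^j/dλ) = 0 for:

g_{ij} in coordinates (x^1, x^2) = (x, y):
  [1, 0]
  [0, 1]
Geodesic equation: d^2x^k/dλ^2 + Γ^k_{ij} (dx^i/dλ)(dx^j/dλ) = 0.
All Christoffel symbols vanish, so the geodesics are straight lines:
d^2x/dλ^2 = 0
d^2y/dλ^2 = 0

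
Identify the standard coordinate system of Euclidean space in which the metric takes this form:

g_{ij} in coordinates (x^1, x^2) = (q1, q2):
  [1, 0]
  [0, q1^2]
The line element ds^2 = dq1^2 + q1^2 dq2^2 is dr^2 + r^2 dθ^2 with q1 = r, q2 = θ.
polar coordinates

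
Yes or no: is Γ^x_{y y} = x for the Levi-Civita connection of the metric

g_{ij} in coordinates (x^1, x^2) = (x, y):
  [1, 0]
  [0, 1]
Γ^x_{y y} = (1/2) g^{xx} (∂_y g_{xy} + ∂_y g_{xy} - ∂_x g_{yy}) = (1/2)(1)((0) + (0) - (0)) = 0
This differs from the proposed value x.
No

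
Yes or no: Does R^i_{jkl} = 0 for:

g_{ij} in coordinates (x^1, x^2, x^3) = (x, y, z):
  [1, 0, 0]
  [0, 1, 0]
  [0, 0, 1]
All metric components are constant, so every Christoffel symbol vanishes and R^i_{jkl} = 0.
Yes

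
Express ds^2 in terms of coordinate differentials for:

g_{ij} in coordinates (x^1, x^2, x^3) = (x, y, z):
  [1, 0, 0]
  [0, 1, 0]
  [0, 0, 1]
ds^2 = g_{ij} dx^i dx^j; only the non-zero components contribute.
ds^2 = dx^2 + dy^2 + dz^2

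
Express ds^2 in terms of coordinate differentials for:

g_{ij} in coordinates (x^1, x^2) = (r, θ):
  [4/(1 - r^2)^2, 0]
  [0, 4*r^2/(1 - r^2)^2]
ds^2 = g_{ij} dx^i dx^j; only the non-zero components contribute.
ds^2 = (4/(1 - r^2)^2) dr^2 + (4*r^2/(1 - r^2)^2) dθ^2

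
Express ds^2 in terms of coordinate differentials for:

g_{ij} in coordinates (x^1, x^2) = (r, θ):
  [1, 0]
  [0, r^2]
ds^2 = g_{ij} dx^i dx^j; only the non-zero components contribute.
ds^2 = dr^2 + r^2 dθ^2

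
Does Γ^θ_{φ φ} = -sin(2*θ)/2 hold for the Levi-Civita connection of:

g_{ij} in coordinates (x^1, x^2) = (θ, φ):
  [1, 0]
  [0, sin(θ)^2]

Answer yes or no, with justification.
Γ^θ_{φ φ} = (1/2) g^{θθ} (∂_φ g_{θφ} + ∂_φ g_{θφ} - ∂_θ g_{φφ}) = (1/2)(1)((0) + (0) - (sin(2*θ))) = -sin(2*θ)/2
This equals the proposed value -sin(2*θ)/2.
Yes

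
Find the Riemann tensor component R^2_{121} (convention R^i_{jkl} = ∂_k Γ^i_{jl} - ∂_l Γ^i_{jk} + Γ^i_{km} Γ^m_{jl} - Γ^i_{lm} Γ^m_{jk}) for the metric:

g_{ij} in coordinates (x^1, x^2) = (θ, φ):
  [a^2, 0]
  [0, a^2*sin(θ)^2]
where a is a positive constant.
Non-zero Christoffel symbols (Γ^k_{ij} = Γ^k_{ji}):
Γ^θ_{φ φ} = -sin(2*θ)/2
Γ^φ_{θ φ} = 1/tan(θ)
R^φ_{θ φ θ} = ∂_φ Γ^φ_{θ θ} - ∂_θ Γ^φ_{θ φ} + Γ^φ_{φ m} Γ^m_{θ θ} - Γ^φ_{θ m} Γ^m_{θ φ}
  = (0) - (-1/sin(θ)^2) + (0) - (1/tan(θ)^2) = 1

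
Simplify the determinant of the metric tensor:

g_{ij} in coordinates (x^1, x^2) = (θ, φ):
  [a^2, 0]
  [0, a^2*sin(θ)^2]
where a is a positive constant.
For a 2×2 metric: det(g) = g_{11}·g_{22} - g_{12}·g_{21}
= (a^2)·(a^2*sin(θ)^2) - (0)·(0)
= a^4*sin(θ)^2 - 0
det(g) = a^4*sin(θ)^2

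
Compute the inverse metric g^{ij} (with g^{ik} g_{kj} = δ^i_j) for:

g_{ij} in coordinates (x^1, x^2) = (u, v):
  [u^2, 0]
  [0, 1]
The metric is diagonal, so g^{ij} is diagonal with entries 1/g_{ii}: diag(1/(u^2), 1).
g^{ij}:
  [1/u^2, 0]
  [0, 1]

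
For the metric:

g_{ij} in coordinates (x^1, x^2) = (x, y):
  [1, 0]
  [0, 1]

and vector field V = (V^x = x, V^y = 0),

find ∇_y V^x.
All Christoffel symbols are zero.
∇_y V^x = ∂_y V^x + Γ^x_{y j} V^j
  = (0) + (0)(x) + (0)(0)
  = 0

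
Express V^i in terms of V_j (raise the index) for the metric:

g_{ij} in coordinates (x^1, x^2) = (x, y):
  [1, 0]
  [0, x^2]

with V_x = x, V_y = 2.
Inverse metric (diagonal): g^{xx} = 1, g^{yy} = 1/x^2
V^i = g^{ij} V_j:
V^x = (1)(x) + (0)(2) = x
V^y = (0)(x) + (1/x^2)(2) = 2/x^2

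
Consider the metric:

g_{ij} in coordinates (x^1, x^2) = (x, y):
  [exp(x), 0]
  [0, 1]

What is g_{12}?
With x^1 = x, x^2 = y, g_{12} = g_{xy} is the row-1, column-2 entry of the matrix.
g_{12} = 0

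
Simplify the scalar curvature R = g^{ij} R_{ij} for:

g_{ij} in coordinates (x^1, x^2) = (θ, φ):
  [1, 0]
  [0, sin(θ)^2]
Non-zero Christoffel symbols (Γ^k_{ij} = Γ^k_{ji}):
Γ^θ_{φ φ} = -sin(2*θ)/2
Γ^φ_{θ φ} = 1/tan(θ)
Ricci tensor (R_{ij} = R^k_{ikj}): R_{θθ} = 1, R_{θφ} = 0, R_{φφ} = sin(θ)^2
Inverse metric: g^{θθ} = 1, g^{φφ} = 1/sin(θ)^2
R = g^{ij} R_{ij} = (1)(1) + (1/sin(θ)^2)(sin(θ)^2) = 2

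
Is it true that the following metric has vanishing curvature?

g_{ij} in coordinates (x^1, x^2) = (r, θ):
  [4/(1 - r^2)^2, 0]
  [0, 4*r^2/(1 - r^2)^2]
Non-zero Christoffel symbols:
Γ^r_{r r} = 2*r/(1 - r^2)
Γ^r_{θ θ} = (r^3 + r)/(r^2 - 1)
Γ^θ_{r θ} = (-r^2 - 1)/(r^3 - r)
Ricci tensor: R_{rr} = -4/(r^2 - 1)^2, R_{rθ} = 0, R_{θθ} = -4*r^2/(r^2 - 1)^2
The Ricci tensor is non-zero, so the Riemann tensor is non-zero: not flat.
No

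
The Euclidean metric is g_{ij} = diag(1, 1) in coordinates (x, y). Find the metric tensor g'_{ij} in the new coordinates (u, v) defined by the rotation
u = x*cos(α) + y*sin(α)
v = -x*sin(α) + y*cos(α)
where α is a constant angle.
Invert the transformation: x = u*cos(α) - v*sin(α), y = u*sin(α) + v*cos(α)
g'_{ij} = (∂x^k/∂x'^i)(∂x^l/∂x'^j) g_{kl}; with g_{kl} = δ_{kl} this is Σ_k (∂x^k/∂x'^i)(∂x^k/∂x'^j).
Jacobian: ∂x/∂u = cos(α), ∂x/∂v = -sin(α), ∂y/∂u = sin(α), ∂y/∂v = cos(α)
g'_{uu} = (cos(α))(cos(α)) + (sin(α))(sin(α)) = 1
g'_{uv} = (cos(α))(-sin(α)) + (sin(α))(cos(α)) = 0
g'_{vv} = (-sin(α))(-sin(α)) + (cos(α))(cos(α)) = 1
g'_{ij} = diag(1, 1)
The Euclidean metric is invariant under rotations.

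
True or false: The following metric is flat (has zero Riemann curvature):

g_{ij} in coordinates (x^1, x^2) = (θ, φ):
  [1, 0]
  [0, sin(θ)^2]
Non-zero Christoffel symbols:
Γ^θ_{φ φ} = -sin(2*θ)/2
Γ^φ_{θ φ} = 1/tan(θ)
Ricci tensor: R_{θθ} = 1, R_{θφ} = 0, R_{φφ} = sin(θ)^2
The Ricci tensor is non-zero, so the Riemann tensor is non-zero: not flat.
False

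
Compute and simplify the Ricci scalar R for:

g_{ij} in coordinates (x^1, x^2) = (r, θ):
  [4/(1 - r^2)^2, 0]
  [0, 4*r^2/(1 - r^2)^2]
Non-zero Christoffel symbols (Γ^k_{ij} = Γ^k_{ji}):
Γ^r_{r r} = 2*r/(1 - r^2)
Γ^r_{θ θ} = (r^3 + r)/(r^2 - 1)
Γ^θ_{r θ} = (-r^2 - 1)/(r^3 - r)
Ricci tensor (R_{ij} = R^k_{ikj}): R_{rr} = -4/(r^2 - 1)^2, R_{rθ} = 0, R_{θθ} = -4*r^2/(r^2 - 1)^2
Inverse metric: g^{rr} = (1 - r^2)^2/4, g^{θθ} = (1 - r^2)^2/(4*r^2)
R = g^{ij} R_{ij} = ((1 - r^2)^2/4)(-4/(r^2 - 1)^2) + ((1 - r^2)^2/(4*r^2))(-4*r^2/(r^2 - 1)^2) = -2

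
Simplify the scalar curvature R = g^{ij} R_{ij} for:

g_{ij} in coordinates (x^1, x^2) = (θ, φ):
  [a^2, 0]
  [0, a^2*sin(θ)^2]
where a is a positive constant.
Non-zero Christoffel symbols (Γ^k_{ij} = Γ^k_{ji}):
Γ^θ_{φ φ} = -sin(2*θ)/2
Γ^φ_{θ φ} = 1/tan(θ)
Ricci tensor (R_{ij} = R^k_{ikj}): R_{θθ} = 1, R_{θφ} = 0, R_{φφ} = sin(θ)^2
Inverse metric: g^{θθ} = 1/a^2, g^{φφ} = 1/(a^2*sin(θ)^2)
R = g^{ij} R_{ij} = (1/a^2)(1) + (1/(a^2*sin(θ)^2))(sin(θ)^2) = 2/a^2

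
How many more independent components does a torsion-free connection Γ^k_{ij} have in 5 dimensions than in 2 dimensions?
Independent components in n dimensions: n × n(n+1)/2 = n^2(n+1)/2.
5D: 5 × 15 = 75
2D: 2 × 3 = 6
Difference = 75 - 6 = 69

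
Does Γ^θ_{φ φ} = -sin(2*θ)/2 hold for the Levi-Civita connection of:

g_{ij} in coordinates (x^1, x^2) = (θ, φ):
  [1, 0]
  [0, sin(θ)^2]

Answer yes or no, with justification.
Γ^θ_{φ φ} = (1/2) g^{θθ} (∂_φ g_{θφ} + ∂_φ g_{θφ} - ∂_θ g_{φφ}) = (1/2)(1)((0) + (0) - (sin(2*θ))) = -sin(2*θ)/2
This equals the proposed value -sin(2*θ)/2.
Yes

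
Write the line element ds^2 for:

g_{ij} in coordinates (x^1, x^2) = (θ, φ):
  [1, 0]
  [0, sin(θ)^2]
ds^2 = g_{ij} dx^i dx^j; only the non-zero components contribute.
ds^2 = dθ^2 + sin(θ)^2 dφ^2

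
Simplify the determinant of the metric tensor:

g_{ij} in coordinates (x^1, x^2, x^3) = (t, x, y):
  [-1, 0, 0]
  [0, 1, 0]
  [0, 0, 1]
Diagonal metric: det(g) = g_{11}·g_{22}·g_{33}
= (-1)·(1)·(1)
det(g) = -1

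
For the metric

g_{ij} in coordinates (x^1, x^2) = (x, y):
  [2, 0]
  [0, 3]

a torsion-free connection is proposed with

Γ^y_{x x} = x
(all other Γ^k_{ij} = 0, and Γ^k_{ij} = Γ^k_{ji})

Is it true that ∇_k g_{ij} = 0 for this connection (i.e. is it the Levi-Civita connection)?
Using ∇_k g_{ij} = ∂_k g_{ij} - Γ^m_{ki} g_{mj} - Γ^m_{kj} g_{im}:
∇_x g_{xy} = (0) - (3*x) - (0) = -3*x ≠ 0
So the connection is not metric compatible (it is not the Levi-Civita connection).
No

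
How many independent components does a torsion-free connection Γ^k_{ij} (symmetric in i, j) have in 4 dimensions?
Γ^k_{ij} has n choices for the upper index and n(n+1)/2 independent symmetric lower index pairs.
Total = 4 × 4×5/2 = 4 × 10 = 40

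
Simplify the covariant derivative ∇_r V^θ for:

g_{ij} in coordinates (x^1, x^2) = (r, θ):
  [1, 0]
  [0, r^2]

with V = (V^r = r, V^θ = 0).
Non-zero Christoffel symbols:
Γ^r_{θ θ} = -r
Γ^θ_{r θ} = 1/r
∇_r V^θ = ∂_r V^θ + Γ^θ_{r j} V^j
  = (0) + (0)(r) + (1/r)(0)
  = 0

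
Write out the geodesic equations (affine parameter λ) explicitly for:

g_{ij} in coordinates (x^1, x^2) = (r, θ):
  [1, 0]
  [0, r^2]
Geodesic equation: d^2x^k/dλ^2 + Γ^k_{ij} (dx^i/dλ)(dx^j/dλ) = 0.
Non-zero Christoffel symbols:
Γ^r_{θ θ} = -r
Γ^θ_{r θ} = 1/r
Substituting (the symmetric pair Γ^k_{ij}, Γ^k_{ji} combines into a factor 2):
d^2r/dλ^2 - r (dθ/dλ)^2 = 0
d^2θ/dλ^2 + (2/r) (dr/dλ)(dθ/dλ) = 0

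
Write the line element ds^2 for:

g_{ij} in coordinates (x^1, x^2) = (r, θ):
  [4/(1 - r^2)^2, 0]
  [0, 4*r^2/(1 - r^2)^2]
ds^2 = g_{ij} dx^i dx^j; only the non-zero components contribute.
ds^2 = (4/(1 - r^2)^2) dr^2 + (4*r^2/(1 - r^2)^2) dθ^2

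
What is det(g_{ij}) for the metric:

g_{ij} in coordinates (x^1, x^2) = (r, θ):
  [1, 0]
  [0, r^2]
For a 2×2 metric: det(g) = g_{11}·g_{22} - g_{12}·g_{21}
= (1)·(r^2) - (0)·(0)
= r^2 - 0
det(g) = r^2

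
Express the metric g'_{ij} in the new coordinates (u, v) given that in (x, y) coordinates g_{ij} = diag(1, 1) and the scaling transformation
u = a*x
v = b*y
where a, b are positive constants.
Invert the transformation: x = u/a, y = v/b
g'_{ij} = (∂x^k/∂x'^i)(∂x^l/∂x'^j) g_{kl}; with g_{kl} = δ_{kl} this is Σ_k (∂x^k/∂x'^i)(∂x^k/∂x'^j).
Jacobian: ∂x/∂u = 1/a, ∂x/∂v = 0, ∂y/∂u = 0, ∂y/∂v = 1/b
g'_{uu} = (1/a)(1/a) + (0)(0) = 1/a^2
g'_{uv} = (1/a)(0) + (0)(1/b) = 0
g'_{vv} = (0)(0) + (1/b)(1/b) = 1/b^2
g'_{ij} = diag(1/a^2, 1/b^2)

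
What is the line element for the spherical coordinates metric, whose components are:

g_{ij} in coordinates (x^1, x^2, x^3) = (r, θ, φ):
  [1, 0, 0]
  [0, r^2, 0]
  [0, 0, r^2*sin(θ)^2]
ds^2 = g_{ij} dx^i dx^j; only the non-zero components contribute.
ds^2 = dr^2 + r^2 dθ^2 + r^2*sin(θ)^2 dφ^2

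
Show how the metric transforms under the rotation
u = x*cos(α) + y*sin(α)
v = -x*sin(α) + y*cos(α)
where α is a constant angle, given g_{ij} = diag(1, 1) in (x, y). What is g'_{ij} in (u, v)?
Invert the transformation: x = u*cos(α) - v*sin(α), y = u*sin(α) + v*cos(α)
g'_{ij} = (∂x^k/∂x'^i)(∂x^l/∂x'^j) g_{kl}; with g_{kl} = δ_{kl} this is Σ_k (∂x^k/∂x'^i)(∂x^k/∂x'^j).
Jacobian: ∂x/∂u = cos(α), ∂x/∂v = -sin(α), ∂y/∂u = sin(α), ∂y/∂v = cos(α)
g'_{uu} = (cos(α))(cos(α)) + (sin(α))(sin(α)) = 1
g'_{uv} = (cos(α))(-sin(α)) + (sin(α))(cos(α)) = 0
g'_{vv} = (-sin(α))(-sin(α)) + (cos(α))(cos(α)) = 1
g'_{ij} = diag(1, 1)
The Euclidean metric is invariant under rotations.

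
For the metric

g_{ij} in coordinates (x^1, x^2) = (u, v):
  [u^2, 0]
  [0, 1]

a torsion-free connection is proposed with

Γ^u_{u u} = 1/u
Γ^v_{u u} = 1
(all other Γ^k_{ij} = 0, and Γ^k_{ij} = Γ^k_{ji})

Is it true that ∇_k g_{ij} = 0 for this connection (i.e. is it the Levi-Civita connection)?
Using ∇_k g_{ij} = ∂_k g_{ij} - Γ^m_{ki} g_{mj} - Γ^m_{kj} g_{im}:
∇_u g_{uv} = (0) - (1) - (0) = -1 ≠ 0
So the connection is not metric compatible (it is not the Levi-Civita connection).
No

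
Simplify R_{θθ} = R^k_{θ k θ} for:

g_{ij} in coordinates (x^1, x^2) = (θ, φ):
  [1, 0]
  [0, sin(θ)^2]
Non-zero Christoffel symbols (Γ^k_{ij} = Γ^k_{ji}):
Γ^θ_{φ φ} = -sin(2*θ)/2
Γ^φ_{θ φ} = 1/tan(θ)
R^θ_{θ θ θ} = 0 (a repeated index in an antisymmetric pair)
R^φ_{θ φ θ} = ∂_φ Γ^φ_{θ θ} - ∂_θ Γ^φ_{θ φ} + Γ^φ_{φ m} Γ^m_{θ θ} - Γ^φ_{θ m} Γ^m_{θ φ}
  = (0) - (-1/sin(θ)^2) + (0) - (1/tan(θ)^2) = 1
R_{θθ} = R^θ_{θ θ θ} + R^φ_{θ φ θ} = (0) + (1) = 1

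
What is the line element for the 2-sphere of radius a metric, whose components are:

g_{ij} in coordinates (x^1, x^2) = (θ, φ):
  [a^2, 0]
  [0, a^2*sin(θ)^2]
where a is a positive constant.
ds^2 = g_{ij} dx^i dx^j; only the non-zero components contribute.
ds^2 = a^2 dθ^2 + a^2*sin(θ)^2 dφ^2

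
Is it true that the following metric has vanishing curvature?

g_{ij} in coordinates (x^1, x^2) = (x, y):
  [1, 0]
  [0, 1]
All metric components are constant, so every Christoffel symbol vanishes and R^i_{jkl} = 0.
Yes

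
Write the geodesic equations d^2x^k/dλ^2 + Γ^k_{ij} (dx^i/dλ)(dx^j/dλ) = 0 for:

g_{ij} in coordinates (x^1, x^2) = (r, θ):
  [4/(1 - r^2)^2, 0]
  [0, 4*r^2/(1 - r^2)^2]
Geodesic equation: d^2x^k/dλ^2 + Γ^k_{ij} (dx^i/dλ)(dx^j/dλ) = 0.
Non-zero Christoffel symbols:
Γ^r_{r r} = 2*r/(1 - r^2)
Γ^r_{θ θ} = (r^3 + r)/(r^2 - 1)
Γ^θ_{r θ} = (-r^2 - 1)/(r^3 - r)
Substituting (the symmetric pair Γ^k_{ij}, Γ^k_{ji} combines into a factor 2):
d^2r/dλ^2 + (2*r/(1 - r^2)) (dr/dλ)^2 + ((r^3 + r)/(r^2 - 1)) (dθ/dλ)^2 = 0
d^2θ/dλ^2 + ((-2*r^2 - 2)/(r^3 - r)) (dr/dλ)(dθ/dλ) = 0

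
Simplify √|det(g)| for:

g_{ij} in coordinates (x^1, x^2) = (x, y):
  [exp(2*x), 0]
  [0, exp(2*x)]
det(g) = exp(4*x)
√|det(g)| = exp(2*x)
Volume element: dV = exp(2*x) dx dy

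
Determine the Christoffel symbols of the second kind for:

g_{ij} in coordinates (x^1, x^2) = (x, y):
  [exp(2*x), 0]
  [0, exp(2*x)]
Using Γ^k_{ij} = (1/2) g^{km} (∂_i g_{mj} + ∂_j g_{mi} - ∂_m g_{ij}); the metric is diagonal, so only the m = k term contributes.
Non-zero symbols (using the symmetry Γ^k_{ij} = Γ^k_{ji}):
Γ^x_{x x} = (1/2) g^{xx} (∂_x g_{xx} + ∂_x g_{xx} - ∂_x g_{xx}) = (1/2)(exp(-2*x))((2*exp(2*x)) + (2*exp(2*x)) - (2*exp(2*x))) = 1
Γ^x_{y y} = (1/2) g^{xx} (∂_y g_{xy} + ∂_y g_{xy} - ∂_x g_{yy}) = (1/2)(exp(-2*x))((0) + (0) - (2*exp(2*x))) = -1
Γ^y_{x y} = (1/2) g^{yy} (∂_x g_{yy} + ∂_y g_{yx} - ∂_y g_{xy}) = (1/2)(exp(-2*x))((2*exp(2*x)) + (0) - (0)) = 1
All other Christoffel symbols are zero.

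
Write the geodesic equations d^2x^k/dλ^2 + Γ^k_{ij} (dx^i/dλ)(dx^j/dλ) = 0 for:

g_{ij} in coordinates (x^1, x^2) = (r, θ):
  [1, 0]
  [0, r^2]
Geodesic equation: d^2x^k/dλ^2 + Γ^k_{ij} (dx^i/dλ)(dx^j/dλ) = 0.
Non-zero Christoffel symbols:
Γ^r_{θ θ} = -r
Γ^θ_{r θ} = 1/r
Substituting (the symmetric pair Γ^k_{ij}, Γ^k_{ji} combines into a factor 2):
d^2r/dλ^2 - r (dθ/dλ)^2 = 0
d^2θ/dλ^2 + (2/r) (dr/dλ)(dθ/dλ) = 0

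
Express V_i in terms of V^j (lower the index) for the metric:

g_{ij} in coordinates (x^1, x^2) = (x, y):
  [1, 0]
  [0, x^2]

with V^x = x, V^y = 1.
V_i = g_{ij} V^j:
V_x = (1)(x) + (0)(1) = x
V_y = (0)(x) + (x^2)(1) = x^2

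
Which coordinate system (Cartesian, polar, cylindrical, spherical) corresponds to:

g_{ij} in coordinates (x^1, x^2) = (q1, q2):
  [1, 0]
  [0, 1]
All components are constant and the metric is the identity, i.e. orthonormal rectilinear coordinates.
Cartesian (2D) coordinates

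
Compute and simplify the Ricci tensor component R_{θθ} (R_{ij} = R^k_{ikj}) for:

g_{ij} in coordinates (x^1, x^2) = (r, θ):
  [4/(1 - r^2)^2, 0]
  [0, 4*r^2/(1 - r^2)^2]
Non-zero Christoffel symbols (Γ^k_{ij} = Γ^k_{ji}):
Γ^r_{r r} = 2*r/(1 - r^2)
Γ^r_{θ θ} = (r^3 + r)/(r^2 - 1)
Γ^θ_{r θ} = (-r^2 - 1)/(r^3 - r)
R^r_{θ r θ} = ∂_r Γ^r_{θ θ} - ∂_θ Γ^r_{θ r} + Γ^r_{r m} Γ^m_{θ θ} - Γ^r_{θ m} Γ^m_{θ r}
  = ((r^4 - 4*r^2 - 1)/(r^2 - 1)^2) - (0) + (-2*r^2*(r^2 + 1)/(r^2 - 1)^2) - (-(r^2 + 1)^2/(r^2 - 1)^2) = -4*r^2/(r^2 - 1)^2
R^θ_{θ θ θ} = 0 (a repeated index in an antisymmetric pair)
R_{θθ} = R^r_{θ r θ} + R^θ_{θ θ θ} = (-4*r^2/(r^2 - 1)^2) + (0) = -4*r^2/(r^2 - 1)^2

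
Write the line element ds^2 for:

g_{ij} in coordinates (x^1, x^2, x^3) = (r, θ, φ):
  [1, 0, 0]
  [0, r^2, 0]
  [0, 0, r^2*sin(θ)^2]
ds^2 = g_{ij} dx^i dx^j; only the non-zero components contribute.
ds^2 = dr^2 + r^2 dθ^2 + r^2*sin(θ)^2 dφ^2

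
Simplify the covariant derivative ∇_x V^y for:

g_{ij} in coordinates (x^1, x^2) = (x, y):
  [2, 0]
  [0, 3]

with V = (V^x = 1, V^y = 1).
All Christoffel symbols are zero.
∇_x V^y = ∂_x V^y + Γ^y_{x j} V^j
  = (0) + (0)(1) + (0)(1)
  = 0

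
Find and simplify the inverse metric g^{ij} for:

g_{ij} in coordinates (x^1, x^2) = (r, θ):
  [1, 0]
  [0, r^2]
The metric is diagonal, so g^{ij} is diagonal with entries 1/g_{ii}: diag(1, 1/(r^2)).
g^{ij}:
  [1, 0]
  [0, 1/r^2]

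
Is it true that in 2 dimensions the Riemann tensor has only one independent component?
The number of independent components is n^2(n^2-1)/12 = 4·3/12 = 1 for n = 2 (e.g. R_{1212}).
Yes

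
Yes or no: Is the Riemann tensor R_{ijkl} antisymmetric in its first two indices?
R_{ijkl} = -R_{jikl} (follows from metric compatibility).
Yes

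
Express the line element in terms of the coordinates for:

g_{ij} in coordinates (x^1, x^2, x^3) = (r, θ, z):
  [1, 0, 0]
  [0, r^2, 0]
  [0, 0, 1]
ds^2 = g_{ij} dx^i dx^j; only the non-zero components contribute.
ds^2 = dr^2 + r^2 dθ^2 + dz^2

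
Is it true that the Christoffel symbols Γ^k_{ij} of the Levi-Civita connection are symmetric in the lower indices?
The Levi-Civita connection is torsion-free, which is exactly Γ^k_{ij} = Γ^k_{ji}.
Yes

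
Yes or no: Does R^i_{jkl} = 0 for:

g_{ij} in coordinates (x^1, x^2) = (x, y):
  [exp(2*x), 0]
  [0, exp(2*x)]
Non-zero Christoffel symbols:
Γ^x_{x x} = 1
Γ^x_{y y} = -1
Γ^y_{x y} = 1
Ricci tensor: R_{xx} = 0, R_{xy} = 0, R_{yy} = 0
All R_{ij} vanish; in 2 dimensions the Riemann tensor is fully determined by the Ricci tensor, so R^i_{jkl} = 0: the metric is flat (curvilinear coordinates on flat space).
Yes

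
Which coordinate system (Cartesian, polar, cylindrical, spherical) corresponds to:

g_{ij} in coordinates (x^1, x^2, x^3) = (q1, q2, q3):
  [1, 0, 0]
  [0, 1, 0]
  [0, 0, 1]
All components are constant and the metric is the identity, i.e. orthonormal rectilinear coordinates.
Cartesian (3D) coordinates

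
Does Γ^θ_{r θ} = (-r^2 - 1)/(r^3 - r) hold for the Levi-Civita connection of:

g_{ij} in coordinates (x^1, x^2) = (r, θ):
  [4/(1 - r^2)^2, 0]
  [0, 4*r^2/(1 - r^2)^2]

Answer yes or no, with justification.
Γ^θ_{r θ} = (1/2) g^{θθ} (∂_r g_{θθ} + ∂_θ g_{θr} - ∂_θ g_{rθ}) = (1/2)((1 - r^2)^2/(4*r^2))((-8*(r^3 + r)/(r^2 - 1)^3) + (0) - (0)) = (-r^2 - 1)/(r^3 - r)
This equals the proposed value (-r^2 - 1)/(r^3 - r).
Yes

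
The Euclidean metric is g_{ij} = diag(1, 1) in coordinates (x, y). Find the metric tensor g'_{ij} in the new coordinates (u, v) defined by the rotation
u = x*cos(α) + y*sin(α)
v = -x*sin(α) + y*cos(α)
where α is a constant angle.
Invert the transformation: x = u*cos(α) - v*sin(α), y = u*sin(α) + v*cos(α)
g'_{ij} = (∂x^k/∂x'^i)(∂x^l/∂x'^j) g_{kl}; with g_{kl} = δ_{kl} this is Σ_k (∂x^k/∂x'^i)(∂x^k/∂x'^j).
Jacobian: ∂x/∂u = cos(α), ∂x/∂v = -sin(α), ∂y/∂u = sin(α), ∂y/∂v = cos(α)
g'_{uu} = (cos(α))(cos(α)) + (sin(α))(sin(α)) = 1
g'_{uv} = (cos(α))(-sin(α)) + (sin(α))(cos(α)) = 0
g'_{vv} = (-sin(α))(-sin(α)) + (cos(α))(cos(α)) = 1
g'_{ij} = diag(1, 1)
The Euclidean metric is invariant under rotations.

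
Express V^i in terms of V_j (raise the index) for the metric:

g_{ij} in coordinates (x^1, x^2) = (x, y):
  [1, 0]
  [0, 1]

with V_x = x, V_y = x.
Inverse metric (diagonal): g^{xx} = 1, g^{yy} = 1
V^i = g^{ij} V_j:
V^x = (1)(x) + (0)(x) = x
V^y = (0)(x) + (1)(x) = x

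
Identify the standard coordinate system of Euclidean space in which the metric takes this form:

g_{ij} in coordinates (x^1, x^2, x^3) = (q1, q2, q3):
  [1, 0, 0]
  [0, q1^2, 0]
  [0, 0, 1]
The line element ds^2 = dq1^2 + q1^2 dq2^2 + dq3^2 is dr^2 + r^2 dθ^2 + dz^2 with q1 = r, q2 = θ, q3 = z.
cylindrical coordinates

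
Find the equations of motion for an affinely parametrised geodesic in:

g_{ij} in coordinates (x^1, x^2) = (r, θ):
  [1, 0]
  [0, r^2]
Geodesic equation: d^2x^k/dλ^2 + Γ^k_{ij} (dx^i/dλ)(dx^j/dλ) = 0.
Non-zero Christoffel symbols:
Γ^r_{θ θ} = -r
Γ^θ_{r θ} = 1/r
Substituting (the symmetric pair Γ^k_{ij}, Γ^k_{ji} combines into a factor 2):
d^2r/dλ^2 - r (dθ/dλ)^2 = 0
d^2θ/dλ^2 + (2/r) (dr/dλ)(dθ/dλ) = 0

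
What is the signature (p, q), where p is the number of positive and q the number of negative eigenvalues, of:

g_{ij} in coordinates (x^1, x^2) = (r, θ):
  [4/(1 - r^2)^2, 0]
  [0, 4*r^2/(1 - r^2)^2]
The metric is diagonal, so its eigenvalues are the diagonal entries: 4/(1 - r^2)^2, 4*r^2/(1 - r^2)^2 (at a generic point, where coordinate-dependent entries are positive).
2 positive, 0 negative.
(2, 0) - Riemannian (positive definite)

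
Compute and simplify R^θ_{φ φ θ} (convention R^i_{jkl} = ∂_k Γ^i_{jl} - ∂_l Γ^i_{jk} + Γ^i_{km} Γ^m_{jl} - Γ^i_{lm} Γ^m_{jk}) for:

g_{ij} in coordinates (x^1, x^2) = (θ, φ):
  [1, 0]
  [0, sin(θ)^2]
Non-zero Christoffel symbols (Γ^k_{ij} = Γ^k_{ji}):
Γ^θ_{φ φ} = -sin(2*θ)/2
Γ^φ_{θ φ} = 1/tan(θ)
R^θ_{φ φ θ} = ∂_φ Γ^θ_{φ θ} - ∂_θ Γ^θ_{φ φ} + Γ^θ_{φ m} Γ^m_{φ θ} - Γ^θ_{θ m} Γ^m_{φ φ}
  = (0) - (-cos(2*θ)) + (-cos(θ)^2) - (0) = -sin(θ)^2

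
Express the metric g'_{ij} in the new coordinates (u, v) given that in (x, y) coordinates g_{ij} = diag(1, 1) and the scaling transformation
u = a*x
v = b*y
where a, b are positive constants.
Invert the transformation: x = u/a, y = v/b
g'_{ij} = (∂x^k/∂x'^i)(∂x^l/∂x'^j) g_{kl}; with g_{kl} = δ_{kl} this is Σ_k (∂x^k/∂x'^i)(∂x^k/∂x'^j).
Jacobian: ∂x/∂u = 1/a, ∂x/∂v = 0, ∂y/∂u = 0, ∂y/∂v = 1/b
g'_{uu} = (1/a)(1/a) + (0)(0) = 1/a^2
g'_{uv} = (1/a)(0) + (0)(1/b) = 0
g'_{vv} = (0)(0) + (1/b)(1/b) = 1/b^2
g'_{ij} = diag(1/a^2, 1/b^2)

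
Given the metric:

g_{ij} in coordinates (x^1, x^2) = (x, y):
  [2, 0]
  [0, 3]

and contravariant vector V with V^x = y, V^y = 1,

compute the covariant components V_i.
V_i = g_{ij} V^j:
V_x = (2)(y) + (0)(1) = 2*y
V_y = (0)(y) + (3)(1) = 3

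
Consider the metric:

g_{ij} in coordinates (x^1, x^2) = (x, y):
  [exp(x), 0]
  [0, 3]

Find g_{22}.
With x^1 = x, x^2 = y, g_{22} = g_{yy} is the row-2, column-2 entry of the matrix.
g_{22} = 3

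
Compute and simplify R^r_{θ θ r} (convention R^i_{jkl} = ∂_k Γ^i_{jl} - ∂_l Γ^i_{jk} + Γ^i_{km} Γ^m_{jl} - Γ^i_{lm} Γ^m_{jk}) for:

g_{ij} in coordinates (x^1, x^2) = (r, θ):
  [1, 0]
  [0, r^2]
Non-zero Christoffel symbols (Γ^k_{ij} = Γ^k_{ji}):
Γ^r_{θ θ} = -r
Γ^θ_{r θ} = 1/r
R^r_{θ θ r} = ∂_θ Γ^r_{θ r} - ∂_r Γ^r_{θ θ} + Γ^r_{θ m} Γ^m_{θ r} - Γ^r_{r m} Γ^m_{θ θ}
  = (0) - (-1) + (-1) - (0) = 0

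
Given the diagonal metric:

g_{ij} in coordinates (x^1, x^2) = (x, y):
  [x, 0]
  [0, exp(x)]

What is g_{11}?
With x^1 = x, x^2 = y, g_{11} = g_{xx} is the row-1, column-1 entry of the matrix.
g_{11} = x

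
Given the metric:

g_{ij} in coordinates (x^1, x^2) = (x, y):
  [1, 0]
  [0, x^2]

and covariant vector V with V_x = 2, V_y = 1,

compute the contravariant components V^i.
Inverse metric (diagonal): g^{xx} = 1, g^{yy} = 1/x^2
V^i = g^{ij} V_j:
V^x = (1)(2) + (0)(1) = 2
V^y = (0)(2) + (1/x^2)(1) = 1/x^2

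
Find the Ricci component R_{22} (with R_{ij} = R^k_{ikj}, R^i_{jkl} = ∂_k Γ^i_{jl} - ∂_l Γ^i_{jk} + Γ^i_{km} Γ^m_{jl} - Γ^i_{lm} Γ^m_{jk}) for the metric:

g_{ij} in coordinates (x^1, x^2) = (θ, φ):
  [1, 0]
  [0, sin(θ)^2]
Non-zero Christoffel symbols (Γ^k_{ij} = Γ^k_{ji}):
Γ^θ_{φ φ} = -sin(2*θ)/2
Γ^φ_{θ φ} = 1/tan(θ)
R^θ_{φ θ φ} = ∂_θ Γ^θ_{φ φ} - ∂_φ Γ^θ_{φ θ} + Γ^θ_{θ m} Γ^m_{φ φ} - Γ^θ_{φ m} Γ^m_{φ θ}
  = (-cos(2*θ)) - (0) + (0) - (-cos(θ)^2) = sin(θ)^2
R^φ_{φ φ φ} = 0 (a repeated index in an antisymmetric pair)
R_{φφ} = R^θ_{φ θ φ} + R^φ_{φ φ φ} = (sin(θ)^2) + (0) = sin(θ)^2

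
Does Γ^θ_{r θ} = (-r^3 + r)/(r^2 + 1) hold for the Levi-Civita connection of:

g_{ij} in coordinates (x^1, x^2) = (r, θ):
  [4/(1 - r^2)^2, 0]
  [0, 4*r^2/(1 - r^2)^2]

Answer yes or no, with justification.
Γ^θ_{r θ} = (1/2) g^{θθ} (∂_r g_{θθ} + ∂_θ g_{θr} - ∂_θ g_{rθ}) = (1/2)((1 - r^2)^2/(4*r^2))((-8*(r^3 + r)/(r^2 - 1)^3) + (0) - (0)) = (-r^2 - 1)/(r^3 - r)
This differs from the proposed value (-r^3 + r)/(r^2 + 1).
No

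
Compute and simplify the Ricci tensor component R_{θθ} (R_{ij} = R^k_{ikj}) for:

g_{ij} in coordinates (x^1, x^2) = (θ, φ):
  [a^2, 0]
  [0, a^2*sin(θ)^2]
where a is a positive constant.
Non-zero Christoffel symbols (Γ^k_{ij} = Γ^k_{ji}):
Γ^θ_{φ φ} = -sin(2*θ)/2
Γ^φ_{θ φ} = 1/tan(θ)
R^θ_{θ θ θ} = 0 (a repeated index in an antisymmetric pair)
R^φ_{θ φ θ} = ∂_φ Γ^φ_{θ θ} - ∂_θ Γ^φ_{θ φ} + Γ^φ_{φ m} Γ^m_{θ θ} - Γ^φ_{θ m} Γ^m_{θ φ}
  = (0) - (-1/sin(θ)^2) + (0) - (1/tan(θ)^2) = 1
R_{θθ} = R^θ_{θ θ θ} + R^φ_{θ φ θ} = (0) + (1) = 1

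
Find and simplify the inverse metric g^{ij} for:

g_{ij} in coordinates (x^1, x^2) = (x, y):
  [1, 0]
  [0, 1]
The metric is diagonal, so g^{ij} is diagonal with entries 1/g_{ii}: diag(1, 1).
g^{ij}:
  [1, 0]
  [0, 1]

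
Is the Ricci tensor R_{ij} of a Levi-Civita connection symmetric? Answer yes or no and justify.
R_{ij} = R^k_{ikj}; the pair symmetry R_{kilj} = R_{ljki} gives R_{ij} = R_{ji}.
Yes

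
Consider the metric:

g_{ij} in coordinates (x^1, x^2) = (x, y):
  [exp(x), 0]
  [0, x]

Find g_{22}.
With x^1 = x, x^2 = y, g_{22} = g_{yy} is the row-2, column-2 entry of the matrix.
g_{22} = x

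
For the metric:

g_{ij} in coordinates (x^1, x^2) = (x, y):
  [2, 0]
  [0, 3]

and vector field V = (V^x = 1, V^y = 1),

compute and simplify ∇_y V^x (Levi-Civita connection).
All Christoffel symbols are zero.
∇_y V^x = ∂_y V^x + Γ^x_{y j} V^j
  = (0) + (0)(1) + (0)(1)
  = 0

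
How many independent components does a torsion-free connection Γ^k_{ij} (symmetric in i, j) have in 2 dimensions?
Γ^k_{ij} has n choices for the upper index and n(n+1)/2 independent symmetric lower index pairs.
Total = 2 × 2×3/2 = 2 × 3 = 6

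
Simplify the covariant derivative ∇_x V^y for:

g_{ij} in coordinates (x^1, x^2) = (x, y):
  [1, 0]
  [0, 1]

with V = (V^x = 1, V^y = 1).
All Christoffel symbols are zero.
∇_x V^y = ∂_x V^y + Γ^y_{x j} V^j
  = (0) + (0)(1) + (0)(1)
  = 0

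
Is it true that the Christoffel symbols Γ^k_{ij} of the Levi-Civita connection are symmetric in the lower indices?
The Levi-Civita connection is torsion-free, which is exactly Γ^k_{ij} = Γ^k_{ji}.
Yes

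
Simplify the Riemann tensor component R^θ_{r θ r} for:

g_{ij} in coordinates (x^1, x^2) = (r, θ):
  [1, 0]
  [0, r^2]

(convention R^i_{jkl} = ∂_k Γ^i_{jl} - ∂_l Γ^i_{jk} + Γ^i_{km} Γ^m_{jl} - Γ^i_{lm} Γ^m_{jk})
Non-zero Christoffel symbols (Γ^k_{ij} = Γ^k_{ji}):
Γ^r_{θ θ} = -r
Γ^θ_{r θ} = 1/r
R^θ_{r θ r} = ∂_θ Γ^θ_{r r} - ∂_r Γ^θ_{r θ} + Γ^θ_{θ m} Γ^m_{r r} - Γ^θ_{r m} Γ^m_{r θ}
  = (0) - (-1/r^2) + (0) - (1/r^2) = 0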